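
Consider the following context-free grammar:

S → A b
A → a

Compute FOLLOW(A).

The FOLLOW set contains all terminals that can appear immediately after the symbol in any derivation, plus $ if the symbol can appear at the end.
A occurs only in S → A b, where it is immediately followed by the terminal b. So FOLLOW(A) = {b}.

Final answer: {b}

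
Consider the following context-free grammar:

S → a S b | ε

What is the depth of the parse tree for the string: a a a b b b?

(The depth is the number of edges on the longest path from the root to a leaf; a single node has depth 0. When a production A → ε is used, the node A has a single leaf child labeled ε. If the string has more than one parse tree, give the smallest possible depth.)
The only parse tree applies S → a S b 3 times (once per matching a…b pair) and then S → ε.
The S nodes sit at depths 0, 1, …, 3; the innermost S (depth 3) has the single child ε at depth 4.
The terminal leaves a, b are at depths 1..3, so the longest root-to-leaf path is S → S → … → S → ε with 4 edges.
Depth = 4.

Final answer: 4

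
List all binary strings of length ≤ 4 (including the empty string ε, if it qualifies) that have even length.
Checking every binary string of length 0 to 4:
  Length 0: accepted: ε | rejected: (none)
  Length 1: accepted: (none) | rejected: 0, 1
  Length 2: accepted: 00, 01, 10, 11 | rejected: (none)
  Length 3: accepted: (none) | rejected: 000, 001, 010, 011, 100, 101, 110, 111
  Length 4: accepted: 0000, 0001, 0010, 0011, 0100, 0101, 0110, 0111, 1000, 1001, 1010, 1011, 1100, 1101, 1110, 1111 | rejected: (none)
Total: 21 string(s).

Final answer: ε, 00, 01, 10, 11, 0000, 0001, 0010, 0011, 0100, 0101, 0110, 0111, 1000, 1001, 1010, 1011, 1100, 1101, 1110, 1111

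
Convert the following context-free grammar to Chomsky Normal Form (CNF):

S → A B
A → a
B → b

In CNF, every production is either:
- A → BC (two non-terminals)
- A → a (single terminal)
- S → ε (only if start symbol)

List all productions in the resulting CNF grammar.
The grammar has no ε-productions or unit productions to eliminate.
S → A B is already in CNF (two non-terminals) – keep it.
A → a is already in CNF (single terminal) – keep it.
B → b is already in CNF (single terminal) – keep it.
Resulting CNF grammar (3 productions): A → a; B → b; S → A B

Final answer: A → a; B → b; S → A B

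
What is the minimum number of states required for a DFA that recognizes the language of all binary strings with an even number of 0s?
Language: binary strings with an even number of 0s
Lower bound (Myhill–Nerode): the prefixes ε, 0 are pairwise distinguishable:
  ε vs 0: suffix ε distinguishes them (ε has zero 0s (accepted), 0 has one 0 (rejected))
So any DFA needs at least 2 states.
Upper bound: a DFA with 2 states exists (one state per class above).
Minimum states: 2

Final answer: 2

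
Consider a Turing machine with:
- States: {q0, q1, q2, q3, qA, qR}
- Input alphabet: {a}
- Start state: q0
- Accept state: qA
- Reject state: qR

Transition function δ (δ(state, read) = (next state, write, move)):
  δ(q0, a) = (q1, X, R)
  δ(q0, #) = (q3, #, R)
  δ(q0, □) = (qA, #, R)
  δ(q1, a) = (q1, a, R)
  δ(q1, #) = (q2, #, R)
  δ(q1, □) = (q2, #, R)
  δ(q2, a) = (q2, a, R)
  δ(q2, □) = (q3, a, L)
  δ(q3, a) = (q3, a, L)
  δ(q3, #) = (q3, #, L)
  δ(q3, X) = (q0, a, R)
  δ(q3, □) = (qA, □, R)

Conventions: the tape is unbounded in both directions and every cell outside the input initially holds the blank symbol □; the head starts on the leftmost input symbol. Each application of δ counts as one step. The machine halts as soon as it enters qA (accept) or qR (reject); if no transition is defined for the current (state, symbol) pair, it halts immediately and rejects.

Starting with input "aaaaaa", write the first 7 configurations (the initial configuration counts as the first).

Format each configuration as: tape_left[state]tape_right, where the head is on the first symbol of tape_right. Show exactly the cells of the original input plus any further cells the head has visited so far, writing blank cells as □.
Step 0: [q0]aaaaaa (head at position 0)
Step 1: δ(q0, a) = (q1, X, R)  ⊢  X[q1]aaaaa (head at position 1)
Step 2: δ(q1, a) = (q1, a, R)  ⊢  Xa[q1]aaaa (head at position 2)
Step 3: δ(q1, a) = (q1, a, R)  ⊢  Xaa[q1]aaa (head at position 3)
Step 4: δ(q1, a) = (q1, a, R)  ⊢  Xaaa[q1]aa (head at position 4)
Step 5: δ(q1, a) = (q1, a, R)  ⊢  Xaaaa[q1]a (head at position 5)
Step 6: δ(q1, a) = (q1, a, R)  ⊢  Xaaaaa[q1]□ (head at position 6)

Final answer: [q0]aaaaaa ⊢ X[q1]aaaaa ⊢ Xa[q1]aaaa ⊢ Xaa[q1]aaa ⊢ Xaaa[q1]aa ⊢ Xaaaa[q1]a ⊢ Xaaaaa[q1]□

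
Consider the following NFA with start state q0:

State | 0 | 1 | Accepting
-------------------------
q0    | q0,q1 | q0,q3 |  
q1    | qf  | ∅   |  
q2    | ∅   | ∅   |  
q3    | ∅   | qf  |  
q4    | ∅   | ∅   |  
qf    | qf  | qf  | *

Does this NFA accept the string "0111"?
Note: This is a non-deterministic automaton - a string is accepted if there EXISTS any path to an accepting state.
Track the set of states the NFA could be in: start {q0}
Read '0': {q0} → {q0, q1}
Read '1': {q0, q1} → {q0, q3}
Read '1': {q0, q3} → {q0, q3, qf}
Read '1': {q0, q3, qf} → {q0, q3, qf}
Final set {q0, q3, qf} contains accepting state(s) {qf} → accepted.

Final answer: Yes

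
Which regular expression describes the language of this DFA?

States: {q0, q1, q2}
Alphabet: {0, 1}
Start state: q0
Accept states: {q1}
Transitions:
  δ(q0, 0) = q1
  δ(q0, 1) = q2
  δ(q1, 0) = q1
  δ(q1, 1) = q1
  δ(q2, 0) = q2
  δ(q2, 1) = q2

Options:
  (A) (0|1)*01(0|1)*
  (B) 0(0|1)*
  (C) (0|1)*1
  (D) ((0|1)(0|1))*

Testing sample strings against the DFA:
  '00' -> accepted
  '00100' -> accepted
  '11111' -> rejected
  '000' -> accepted
Checking each option for a counterexample:
  (A) (0|1)*01(0|1)*: '0' is accepted by the DFA but does not match the regex → eliminated
  (B) 0(0|1)*: agrees with the DFA on all strings of length ≤ 4
  (C) (0|1)*1: '0' is accepted by the DFA but does not match the regex → eliminated
  (D) ((0|1)(0|1))*: ε is rejected by the DFA but matches the regex → eliminated
Only (B) 0(0|1)* is consistent with the DFA.

Final answer: (B) 0(0|1)*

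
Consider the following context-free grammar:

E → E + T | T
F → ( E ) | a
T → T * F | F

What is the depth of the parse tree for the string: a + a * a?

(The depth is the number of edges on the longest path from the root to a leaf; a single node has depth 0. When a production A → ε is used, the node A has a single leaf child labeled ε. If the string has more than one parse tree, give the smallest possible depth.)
The grammar is unambiguous; the parse tree of a + a * a is:
E → E + T at the root (depth 0).
  Left E (depth 1) → T (2) → F (3) → a (4).
  Right T (depth 1) → T * F; that T (2) → F (3) → a (4); F (2) → a (3).
The longest root-to-leaf paths have 4 edges.
Depth = 4.

Final answer: 4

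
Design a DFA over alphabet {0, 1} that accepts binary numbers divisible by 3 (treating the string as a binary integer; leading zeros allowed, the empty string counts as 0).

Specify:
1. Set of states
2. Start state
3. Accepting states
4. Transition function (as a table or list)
One valid DFA (any DFA recognizing the same language is acceptable):
States: {q0, q1, q2}
Start: q0
Accepting: {q0}
Transitions (accepting states marked with *):
State | 0 | 1 | Accepting
-------------------------
q0    | q0 | q1 | *
q1    | q2 | q0 |  
q2    | q1 | q2 |  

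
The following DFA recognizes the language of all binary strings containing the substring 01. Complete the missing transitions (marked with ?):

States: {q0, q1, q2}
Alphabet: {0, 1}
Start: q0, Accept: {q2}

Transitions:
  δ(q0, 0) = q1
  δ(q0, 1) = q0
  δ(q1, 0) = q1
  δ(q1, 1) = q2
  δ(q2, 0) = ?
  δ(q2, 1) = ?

What each state remembers (consistent with the given transitions and accept states):
  q0: 01 not seen yet and the last symbol was not 0
  q1: 01 not seen yet and the last symbol was 0
  q2: the substring 01 has already been seen
Filling in the missing entries:
  δ(q2, 0): in q2 (the substring 01 has already been seen), after reading 0 we have: the substring 01 has already been seen → q2
  δ(q2, 1): in q2 (the substring 01 has already been seen), after reading 1 we have: the substring 01 has already been seen → q2

Final answer: δ(q2, 0) = q2; δ(q2, 1) = q2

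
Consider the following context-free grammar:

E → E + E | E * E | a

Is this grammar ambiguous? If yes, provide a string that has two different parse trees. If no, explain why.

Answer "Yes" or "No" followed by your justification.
Two different leftmost derivations of a + a * a:
  (1) E ⇒ E + E ⇒ a + E ⇒ a + E * E ⇒ a + a * E ⇒ a + a * a   (tree groups a + (a * a))
  (2) E ⇒ E * E ⇒ E + E * E ⇒ a + E * E ⇒ a + a * E ⇒ a + a * a   (tree groups (a + a) * a)
Two distinct leftmost derivations = two distinct parse trees, so the grammar is ambiguous.

Final answer: Yes - the string 'a + a * a' has two distinct leftmost derivations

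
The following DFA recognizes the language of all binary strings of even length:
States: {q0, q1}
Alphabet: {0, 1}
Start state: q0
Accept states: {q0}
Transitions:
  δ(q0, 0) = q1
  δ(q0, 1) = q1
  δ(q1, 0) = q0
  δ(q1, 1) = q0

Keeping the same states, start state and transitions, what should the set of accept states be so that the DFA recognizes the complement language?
The DFA is complete (every state has a transition on every symbol), so the complement
is recognized by the same DFA with accepting and non-accepting states swapped.
Original accept states: {q0}
Complement accept states = All states - Original accept states
= {q0, q1} - {q0}
= {q1}
Complement language: strings of ODD length

Final answer: {q1}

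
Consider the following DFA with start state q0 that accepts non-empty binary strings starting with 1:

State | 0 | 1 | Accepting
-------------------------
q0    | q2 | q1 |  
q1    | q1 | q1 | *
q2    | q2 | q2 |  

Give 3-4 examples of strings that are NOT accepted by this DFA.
Any strings that end in a non-accepting state work; for example:
"01": q0 → q2 → q2; q2 is not accepting → rejected
"000": q0 → q2 → q2 → q2; q2 is not accepting → rejected
"001": q0 → q2 → q2 → q2; q2 is not accepting → rejected
"0101": q0 → q2 → q2 → q2 → q2; q2 is not accepting → rejected

Final answer: "01", "000", "001", "0101"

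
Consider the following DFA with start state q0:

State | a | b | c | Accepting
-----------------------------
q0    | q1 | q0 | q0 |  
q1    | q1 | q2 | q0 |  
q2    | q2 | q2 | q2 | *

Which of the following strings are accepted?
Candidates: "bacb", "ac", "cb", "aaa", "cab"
"bacb": q0 → q0 → q1 → q0 → q0; q0 is not accepting → rejected
"ac": q0 → q1 → q0; q0 is not accepting → rejected
"cb": q0 → q0 → q0; q0 is not accepting → rejected
"aaa": q0 → q1 → q1 → q1; q1 is not accepting → rejected
"cab": q0 → q0 → q1 → q2; q2 is accepting → accepted

Final answer: "cab"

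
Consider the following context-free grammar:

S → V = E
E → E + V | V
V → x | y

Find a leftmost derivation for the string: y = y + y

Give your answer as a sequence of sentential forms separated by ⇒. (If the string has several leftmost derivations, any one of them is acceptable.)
Start with S.
Step 1: the leftmost non-terminal is S; apply S → V = E:  V = E
Step 2: the leftmost non-terminal is V; apply V → y:  y = E
Step 3: the leftmost non-terminal is E; apply E → E + V:  y = E + V
Step 4: the leftmost non-terminal is E; apply E → V:  y = V + V
Step 5: the leftmost non-terminal is V; apply V → y:  y = y + V
Step 6: the leftmost non-terminal is V; apply V → y:  y = y + y

Final answer: S ⇒ V = E ⇒ y = E ⇒ y = E + V ⇒ y = V + V ⇒ y = y + V ⇒ y = y + y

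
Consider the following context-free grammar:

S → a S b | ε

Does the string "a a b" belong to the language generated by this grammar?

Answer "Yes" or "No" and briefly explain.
Every derivation applies S → a S b some number n of times and then S → ε, producing a^n b^n with equally many a's and b's. The string a a b has two a's but only one b, so it cannot be derived.

Final answer: No - no valid derivation exists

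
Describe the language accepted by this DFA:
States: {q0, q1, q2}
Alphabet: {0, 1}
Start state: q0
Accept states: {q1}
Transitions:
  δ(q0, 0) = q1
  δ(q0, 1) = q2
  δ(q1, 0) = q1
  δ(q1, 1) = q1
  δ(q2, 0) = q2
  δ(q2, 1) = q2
Analyzing the DFA structure:
Start state: q0
Accept states: {q1}
Interpreting what each state remembers (checking against the transitions):
  q0: nothing has been read yet
  q1: the first symbol was 0
  q2: the first symbol was 1 (trap state)
  δ(q0, 0): in q0 (nothing has been read yet), after reading 0 we have: the first symbol was 0 → q1
  δ(q0, 1): in q0 (nothing has been read yet), after reading 1 we have: the first symbol was 1 (trap state) → q2
  δ(q1, 0): in q1 (the first symbol was 0), after reading 0 we have: the first symbol was 0 → q1
  δ(q1, 1): in q1 (the first symbol was 0), after reading 1 we have: the first symbol was 0 → q1
  δ(q2, 0): in q2 (the first symbol was 1 (trap state)), after reading 0 we have: the first symbol was 1 (trap state) → q2
  δ(q2, 1): in q2 (the first symbol was 1 (trap state)), after reading 1 we have: the first symbol was 1 (trap state) → q2
A string is accepted iff it ends in {q1}, i.e. the first symbol was 0.
Language: All binary strings starting with 0

Final answer: All binary strings starting with 0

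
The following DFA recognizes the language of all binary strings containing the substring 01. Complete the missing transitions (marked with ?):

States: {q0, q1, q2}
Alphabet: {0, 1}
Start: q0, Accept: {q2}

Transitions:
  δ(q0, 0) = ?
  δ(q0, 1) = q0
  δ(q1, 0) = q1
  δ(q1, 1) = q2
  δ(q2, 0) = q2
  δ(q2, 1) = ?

What each state remembers (consistent with the given transitions and accept states):
  q0: 01 not seen yet and the last symbol was not 0
  q1: 01 not seen yet and the last symbol was 0
  q2: the substring 01 has already been seen
Filling in the missing entries:
  δ(q0, 0): in q0 (01 not seen yet and the last symbol was not 0), after reading 0 we have: 01 not seen yet and the last symbol was 0 → q1
  δ(q2, 1): in q2 (the substring 01 has already been seen), after reading 1 we have: the substring 01 has already been seen → q2

Final answer: δ(q0, 0) = q1; δ(q2, 1) = q2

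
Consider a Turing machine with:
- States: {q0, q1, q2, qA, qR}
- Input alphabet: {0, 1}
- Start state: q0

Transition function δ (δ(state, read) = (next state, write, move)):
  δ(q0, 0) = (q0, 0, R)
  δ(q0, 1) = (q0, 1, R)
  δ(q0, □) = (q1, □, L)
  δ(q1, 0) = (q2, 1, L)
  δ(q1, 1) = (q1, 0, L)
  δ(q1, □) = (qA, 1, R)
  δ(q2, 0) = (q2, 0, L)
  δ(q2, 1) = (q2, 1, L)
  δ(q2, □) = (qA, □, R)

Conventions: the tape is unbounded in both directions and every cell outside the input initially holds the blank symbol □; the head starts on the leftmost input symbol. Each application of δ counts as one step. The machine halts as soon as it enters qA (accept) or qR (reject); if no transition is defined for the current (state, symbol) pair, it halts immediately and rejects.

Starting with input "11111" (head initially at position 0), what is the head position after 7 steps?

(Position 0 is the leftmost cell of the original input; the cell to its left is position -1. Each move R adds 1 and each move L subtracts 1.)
Step 0: [q0]11111 (head at position 0)
Step 1: δ(q0, 1) = (q0, 1, R)  ⊢  1[q0]1111 (head at position 1)
Step 2: δ(q0, 1) = (q0, 1, R)  ⊢  11[q0]111 (head at position 2)
Step 3: δ(q0, 1) = (q0, 1, R)  ⊢  111[q0]11 (head at position 3)
Step 4: δ(q0, 1) = (q0, 1, R)  ⊢  1111[q0]1 (head at position 4)
Step 5: δ(q0, 1) = (q0, 1, R)  ⊢  11111[q0]□ (head at position 5)
Step 6: δ(q0, □) = (q1, □, L)  ⊢  1111[q1]1□ (head at position 4)
Step 7: δ(q1, 1) = (q1, 0, L)  ⊢  111[q1]10□ (head at position 3)
Head position after 7 steps: 3

Final answer: Position 3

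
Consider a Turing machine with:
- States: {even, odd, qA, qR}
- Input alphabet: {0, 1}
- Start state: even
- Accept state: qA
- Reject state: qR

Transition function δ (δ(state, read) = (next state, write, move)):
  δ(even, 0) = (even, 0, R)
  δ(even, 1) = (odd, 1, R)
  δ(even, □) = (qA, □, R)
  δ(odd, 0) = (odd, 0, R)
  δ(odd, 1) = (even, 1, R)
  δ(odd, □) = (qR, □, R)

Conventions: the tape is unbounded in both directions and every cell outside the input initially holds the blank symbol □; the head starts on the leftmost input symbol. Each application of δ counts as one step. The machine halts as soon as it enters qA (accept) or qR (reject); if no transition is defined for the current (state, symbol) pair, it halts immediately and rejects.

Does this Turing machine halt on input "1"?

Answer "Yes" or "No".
Step 0: [even]1 (head at position 0)
Step 1: δ(even, 1) = (odd, 1, R)  ⊢  1[odd]□ (head at position 1)
Step 2: δ(odd, □) = (qR, □, R)  ⊢  1□[qR]□ (head at position 2)
The machine is in qR, so it halts and rejects.
It halts after 2 steps.

Final answer: Yes - halts after 2 steps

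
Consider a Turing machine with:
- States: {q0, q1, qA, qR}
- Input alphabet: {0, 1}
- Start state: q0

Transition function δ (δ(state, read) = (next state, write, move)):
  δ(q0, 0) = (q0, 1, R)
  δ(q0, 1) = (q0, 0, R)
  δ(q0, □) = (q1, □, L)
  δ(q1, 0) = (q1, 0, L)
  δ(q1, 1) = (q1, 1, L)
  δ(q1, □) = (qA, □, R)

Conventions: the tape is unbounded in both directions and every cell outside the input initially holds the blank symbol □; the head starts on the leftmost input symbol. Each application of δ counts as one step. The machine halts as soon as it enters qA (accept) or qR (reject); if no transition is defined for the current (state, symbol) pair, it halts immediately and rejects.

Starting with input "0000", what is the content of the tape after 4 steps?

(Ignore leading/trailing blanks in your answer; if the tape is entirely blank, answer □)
Step 0: [q0]0000 (head at position 0)
Step 1: δ(q0, 0) = (q0, 1, R)  ⊢  1[q0]000 (head at position 1)
Step 2: δ(q0, 0) = (q0, 1, R)  ⊢  11[q0]00 (head at position 2)
Step 3: δ(q0, 0) = (q0, 1, R)  ⊢  111[q0]0 (head at position 3)
Step 4: δ(q0, 0) = (q0, 1, R)  ⊢  1111[q0]□ (head at position 4)
Tape after 4 steps (ignoring surrounding blanks): 1111

Final answer: Tape: 1111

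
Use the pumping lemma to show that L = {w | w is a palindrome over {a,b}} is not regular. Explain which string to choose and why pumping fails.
Language: L = {w | w is a palindrome over {a,b}} (strings that read the same forwards and backwards)
Step 1: Assume for contradiction that L is regular, with pumping length p.
Step 2: Choose s = a^p b a^p. Then s ∈ L (it reads the same forwards and backwards) and |s| ≥ p.
Step 3: Consider any decomposition s = xyz with |xy| ≤ p and |y| > 0. Since |xy| ≤ p and the first p symbols of s are all a's, y = a^k for some k with 1 ≤ k ≤ p.
Step 4: Pumping up (i = 2): xy²z = a^(p+k) b a^p. Its reverse is a^p b a^(p+k) ≠ a^(p+k) b a^p (the single b is no longer in the middle), so xy²z is not a palindrome and xy²z ∉ L.
This contradicts the pumping lemma, so L is not regular.

Final answer: Choose s = a^p b a^p. Since |xy| ≤ p, y = a^k with k ≥ 1. Then xy²z = a^(p+k) b a^p is not a palindrome, so ∉ L.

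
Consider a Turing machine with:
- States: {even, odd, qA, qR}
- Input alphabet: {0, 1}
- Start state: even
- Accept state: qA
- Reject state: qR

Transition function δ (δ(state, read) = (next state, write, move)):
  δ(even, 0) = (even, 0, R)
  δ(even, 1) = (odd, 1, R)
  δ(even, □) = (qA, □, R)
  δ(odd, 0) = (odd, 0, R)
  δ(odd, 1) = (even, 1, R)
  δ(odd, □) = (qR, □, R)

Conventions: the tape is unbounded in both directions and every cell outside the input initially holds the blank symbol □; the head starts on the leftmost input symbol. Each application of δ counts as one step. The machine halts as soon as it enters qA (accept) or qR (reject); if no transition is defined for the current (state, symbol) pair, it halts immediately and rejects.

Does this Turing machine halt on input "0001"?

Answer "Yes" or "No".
Step 0: [even]0001 (head at position 0)
Step 1: δ(even, 0) = (even, 0, R)  ⊢  0[even]001 (head at position 1)
Step 2: δ(even, 0) = (even, 0, R)  ⊢  00[even]01 (head at position 2)
Step 3: δ(even, 0) = (even, 0, R)  ⊢  000[even]1 (head at position 3)
Step 4: δ(even, 1) = (odd, 1, R)  ⊢  0001[odd]□ (head at position 4)
Step 5: δ(odd, □) = (qR, □, R)  ⊢  0001□[qR]□ (head at position 5)
The machine is in qR, so it halts and rejects.
It halts after 5 steps.

Final answer: Yes - halts after 5 steps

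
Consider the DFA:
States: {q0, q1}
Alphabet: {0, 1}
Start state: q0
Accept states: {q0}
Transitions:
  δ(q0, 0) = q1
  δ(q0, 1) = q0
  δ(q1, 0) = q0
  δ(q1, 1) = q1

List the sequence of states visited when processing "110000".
Starting at q0
Read '1': q0 -> q0
Read '1': q0 -> q0
Read '0': q0 -> q1
Read '0': q1 -> q0
Read '0': q0 -> q1
Read '0': q1 -> q0

Final answer: q0 -> q0 -> q0 -> q1 -> q0 -> q1 -> q0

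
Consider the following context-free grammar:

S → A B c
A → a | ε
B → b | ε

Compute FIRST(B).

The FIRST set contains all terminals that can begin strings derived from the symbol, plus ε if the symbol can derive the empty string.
B → b contributes b; B → ε makes B nullable, contributing ε. FIRST(B) = {b, ε}.

Final answer: {b, ε}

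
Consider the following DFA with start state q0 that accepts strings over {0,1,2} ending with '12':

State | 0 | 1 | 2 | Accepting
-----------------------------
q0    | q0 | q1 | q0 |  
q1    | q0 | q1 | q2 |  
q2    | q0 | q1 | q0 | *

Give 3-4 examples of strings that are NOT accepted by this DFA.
Any strings that end in a non-accepting state work; for example:
"02": q0 → q0 → q0; q0 is not accepting → rejected
"1111": q0 → q1 → q1 → q1 → q1; q1 is not accepting → rejected
"1200": q0 → q1 → q2 → q0 → q0; q0 is not accepting → rejected
"2020": q0 → q0 → q0 → q0 → q0; q0 is not accepting → rejected

Final answer: "02", "1111", "1200", "2020"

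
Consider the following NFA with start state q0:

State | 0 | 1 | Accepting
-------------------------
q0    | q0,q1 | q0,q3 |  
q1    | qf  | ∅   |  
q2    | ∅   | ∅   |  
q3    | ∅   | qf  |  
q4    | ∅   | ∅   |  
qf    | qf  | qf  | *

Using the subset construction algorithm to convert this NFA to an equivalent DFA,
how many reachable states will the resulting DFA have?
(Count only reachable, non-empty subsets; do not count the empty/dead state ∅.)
Start subset: {q0}
{q0}: on 0 → {q0, q1}, on 1 → {q0, q3}
{q0, q1}: on 0 → {q0, q1, qf}, on 1 → {q0, q3}
{q0, q3}: on 0 → {q0, q1}, on 1 → {q0, q3, qf}
{q0, q1, qf}: on 0 → {q0, q1, qf}, on 1 → {q0, q3, qf}
{q0, q3, qf}: on 0 → {q0, q1, qf}, on 1 → {q0, q3, qf}
Reachable non-empty subsets: {q0}, {q0, q1}, {q0, q3}, {q0, q1, qf}, {q0, q3, qf} — 5 in total.

Final answer: 5 states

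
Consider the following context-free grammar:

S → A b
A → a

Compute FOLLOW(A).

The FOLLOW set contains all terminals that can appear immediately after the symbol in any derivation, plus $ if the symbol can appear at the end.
A occurs only in S → A b, where it is immediately followed by the terminal b. So FOLLOW(A) = {b}.

Final answer: {b}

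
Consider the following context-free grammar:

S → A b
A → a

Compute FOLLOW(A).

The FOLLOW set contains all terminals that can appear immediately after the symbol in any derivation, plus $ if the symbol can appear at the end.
A occurs only in S → A b, where it is immediately followed by the terminal b. So FOLLOW(A) = {b}.

Final answer: {b}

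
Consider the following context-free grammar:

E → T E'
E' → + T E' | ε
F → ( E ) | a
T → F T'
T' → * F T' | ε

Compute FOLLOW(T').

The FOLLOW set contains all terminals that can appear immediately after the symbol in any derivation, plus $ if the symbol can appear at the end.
Useful FIRST sets: FIRST(E') = {+, ε}, FIRST(T') = {*, ε} (both E' and T' are nullable).
FOLLOW(E): E is the start symbol → $; E appears in F → ( E ) followed by ')' → FOLLOW(E) = {), $}.
FOLLOW(E'): E' appears at the right end of E → T E' and of E' → + T E', so FOLLOW(E') ⊇ FOLLOW(E) (the second occurrence adds nothing new). FOLLOW(E') = {), $}.
FOLLOW(T): in E → T E' and E' → + T E', T is followed by E': add FIRST(E') minus ε = {+}; since E' is nullable, also add FOLLOW(E) and FOLLOW(E') = {), $}. FOLLOW(T) = {+, ), $}.
FOLLOW(T'): T' appears at the right end of T → F T' and of T' → * F T', so FOLLOW(T') = FOLLOW(T) = {+, ), $}.

Final answer: {$, ), +}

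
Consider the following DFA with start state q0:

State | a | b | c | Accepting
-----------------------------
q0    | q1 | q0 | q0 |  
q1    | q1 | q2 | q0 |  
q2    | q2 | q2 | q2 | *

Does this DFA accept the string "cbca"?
Start in q0.
Read 'c': q0 → q0
Read 'b': q0 → q0
Read 'c': q0 → q0
Read 'a': q0 → q1
Final state q1 is not accepting, so the string is rejected.

Final answer: No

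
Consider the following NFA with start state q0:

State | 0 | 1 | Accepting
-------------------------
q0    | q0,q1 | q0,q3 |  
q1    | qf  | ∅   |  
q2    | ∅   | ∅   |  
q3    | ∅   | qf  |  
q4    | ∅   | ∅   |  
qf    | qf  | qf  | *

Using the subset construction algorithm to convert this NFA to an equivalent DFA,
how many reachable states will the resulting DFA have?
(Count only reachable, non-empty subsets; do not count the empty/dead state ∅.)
Start subset: {q0}
{q0}: on 0 → {q0, q1}, on 1 → {q0, q3}
{q0, q1}: on 0 → {q0, q1, qf}, on 1 → {q0, q3}
{q0, q3}: on 0 → {q0, q1}, on 1 → {q0, q3, qf}
{q0, q1, qf}: on 0 → {q0, q1, qf}, on 1 → {q0, q3, qf}
{q0, q3, qf}: on 0 → {q0, q1, qf}, on 1 → {q0, q3, qf}
Reachable non-empty subsets: {q0}, {q0, q1}, {q0, q3}, {q0, q1, qf}, {q0, q3, qf} — 5 in total.

Final answer: 5 states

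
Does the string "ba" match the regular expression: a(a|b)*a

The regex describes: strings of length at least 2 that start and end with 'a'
No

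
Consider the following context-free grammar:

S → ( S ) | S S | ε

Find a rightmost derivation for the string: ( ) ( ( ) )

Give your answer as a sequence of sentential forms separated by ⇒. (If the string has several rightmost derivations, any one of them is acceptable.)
Start with S.
Step 1: the rightmost non-terminal is S; apply S → S S:  S S
Step 2: the rightmost non-terminal is S; apply S → ( S ):  S ( S )
Step 3: the rightmost non-terminal is S; apply S → ( S ):  S ( ( S ) )
Step 4: the rightmost non-terminal is S; apply S → ε:  S ( ( ) )
Step 5: the rightmost non-terminal is S; apply S → ( S ):  ( S ) ( ( ) )
Step 6: the rightmost non-terminal is S; apply S → ε:  ( ) ( ( ) )

Final answer: S ⇒ S S ⇒ S ( S ) ⇒ S ( ( S ) ) ⇒ S ( ( ) ) ⇒ ( S ) ( ( ) ) ⇒ ( ) ( ( ) )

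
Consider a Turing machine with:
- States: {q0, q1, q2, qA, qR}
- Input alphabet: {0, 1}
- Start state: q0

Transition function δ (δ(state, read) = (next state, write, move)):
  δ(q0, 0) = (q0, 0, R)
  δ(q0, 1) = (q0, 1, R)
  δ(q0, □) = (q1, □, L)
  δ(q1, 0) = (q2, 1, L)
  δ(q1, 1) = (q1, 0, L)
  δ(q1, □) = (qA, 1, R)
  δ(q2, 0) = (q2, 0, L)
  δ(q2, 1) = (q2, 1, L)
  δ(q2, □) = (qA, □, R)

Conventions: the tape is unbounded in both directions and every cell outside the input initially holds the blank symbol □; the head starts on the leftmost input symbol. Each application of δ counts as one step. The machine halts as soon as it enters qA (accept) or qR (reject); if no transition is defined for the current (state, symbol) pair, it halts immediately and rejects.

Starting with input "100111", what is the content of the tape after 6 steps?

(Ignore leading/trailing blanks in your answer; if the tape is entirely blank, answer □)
Step 0: [q0]100111 (head at position 0)
Step 1: δ(q0, 1) = (q0, 1, R)  ⊢  1[q0]00111 (head at position 1)
Step 2: δ(q0, 0) = (q0, 0, R)  ⊢  10[q0]0111 (head at position 2)
Step 3: δ(q0, 0) = (q0, 0, R)  ⊢  100[q0]111 (head at position 3)
Step 4: δ(q0, 1) = (q0, 1, R)  ⊢  1001[q0]11 (head at position 4)
Step 5: δ(q0, 1) = (q0, 1, R)  ⊢  10011[q0]1 (head at position 5)
Step 6: δ(q0, 1) = (q0, 1, R)  ⊢  100111[q0]□ (head at position 6)
Tape after 6 steps (ignoring surrounding blanks): 100111

Final answer: Tape: 100111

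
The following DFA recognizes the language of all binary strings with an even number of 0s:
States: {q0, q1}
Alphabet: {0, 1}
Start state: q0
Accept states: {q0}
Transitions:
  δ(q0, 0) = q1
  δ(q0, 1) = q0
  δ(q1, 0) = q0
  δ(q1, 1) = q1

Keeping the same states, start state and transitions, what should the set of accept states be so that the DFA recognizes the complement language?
The DFA is complete (every state has a transition on every symbol), so the complement
is recognized by the same DFA with accepting and non-accepting states swapped.
Original accept states: {q0}
Complement accept states = All states - Original accept states
= {q0, q1} - {q0}
= {q1}
Complement language: strings with an ODD number of 0s

Final answer: {q1}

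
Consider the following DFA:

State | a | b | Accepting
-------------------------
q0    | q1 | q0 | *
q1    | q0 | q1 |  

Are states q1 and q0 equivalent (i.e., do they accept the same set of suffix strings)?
Try the suffix ε (the empty string).
From q1: q1 — not accepting.
From q0: q0 — accepting.
The two states disagree on this suffix, so they are not equivalent.

Final answer: No. Distinguishing string: ε (the empty string) - accepted from q0 but not from q1.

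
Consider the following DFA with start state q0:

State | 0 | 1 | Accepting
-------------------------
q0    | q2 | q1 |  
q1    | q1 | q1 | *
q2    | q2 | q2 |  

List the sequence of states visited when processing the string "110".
q0 → q1 → q1 → q1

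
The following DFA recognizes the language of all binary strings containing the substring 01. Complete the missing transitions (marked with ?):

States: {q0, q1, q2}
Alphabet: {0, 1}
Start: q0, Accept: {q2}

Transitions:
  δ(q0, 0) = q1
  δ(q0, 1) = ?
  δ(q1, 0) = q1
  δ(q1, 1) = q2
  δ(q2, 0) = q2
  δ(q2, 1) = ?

What each state remembers (consistent with the given transitions and accept states):
  q0: 01 not seen yet and the last symbol was not 0
  q1: 01 not seen yet and the last symbol was 0
  q2: the substring 01 has already been seen
Filling in the missing entries:
  δ(q0, 1): in q0 (01 not seen yet and the last symbol was not 0), after reading 1 we have: 01 not seen yet and the last symbol was not 0 → q0
  δ(q2, 1): in q2 (the substring 01 has already been seen), after reading 1 we have: the substring 01 has already been seen → q2

Final answer: δ(q0, 1) = q0; δ(q2, 1) = q2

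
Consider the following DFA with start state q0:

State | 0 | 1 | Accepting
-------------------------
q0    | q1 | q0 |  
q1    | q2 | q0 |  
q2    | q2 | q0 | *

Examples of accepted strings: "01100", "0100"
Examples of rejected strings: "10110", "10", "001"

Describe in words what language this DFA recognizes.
binary strings ending with '00'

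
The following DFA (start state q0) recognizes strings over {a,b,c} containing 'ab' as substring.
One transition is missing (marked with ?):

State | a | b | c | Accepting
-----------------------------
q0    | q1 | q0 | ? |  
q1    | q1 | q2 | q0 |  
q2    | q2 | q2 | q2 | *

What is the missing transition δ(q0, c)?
q0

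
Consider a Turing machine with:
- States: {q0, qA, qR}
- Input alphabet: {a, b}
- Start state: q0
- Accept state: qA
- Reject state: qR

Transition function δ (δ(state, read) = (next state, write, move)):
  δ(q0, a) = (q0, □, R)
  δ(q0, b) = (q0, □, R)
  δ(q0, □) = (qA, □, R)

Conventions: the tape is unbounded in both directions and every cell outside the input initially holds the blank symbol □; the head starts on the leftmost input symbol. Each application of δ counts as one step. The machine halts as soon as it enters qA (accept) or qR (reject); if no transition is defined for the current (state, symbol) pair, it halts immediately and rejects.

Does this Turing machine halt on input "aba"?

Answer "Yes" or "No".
Step 0: [q0]aba (head at position 0)
Step 1: δ(q0, a) = (q0, □, R)  ⊢  □[q0]ba (head at position 1)
Step 2: δ(q0, b) = (q0, □, R)  ⊢  □□[q0]a (head at position 2)
Step 3: δ(q0, a) = (q0, □, R)  ⊢  □□□[q0]□ (head at position 3)
Step 4: δ(q0, □) = (qA, □, R)  ⊢  □□□□[qA]□ (head at position 4)
The machine is in qA, so it halts and accepts.
It halts after 4 steps.

Final answer: Yes - halts after 4 steps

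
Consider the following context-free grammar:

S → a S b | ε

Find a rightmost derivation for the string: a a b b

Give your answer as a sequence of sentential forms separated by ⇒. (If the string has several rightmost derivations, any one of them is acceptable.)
Start with S.
Step 1: the rightmost non-terminal is S; apply S → a S b:  a S b
Step 2: the rightmost non-terminal is S; apply S → a S b:  a a S b b
Step 3: the rightmost non-terminal is S; apply S → ε:  a a b b

Final answer: S ⇒ a S b ⇒ a a S b b ⇒ a a b b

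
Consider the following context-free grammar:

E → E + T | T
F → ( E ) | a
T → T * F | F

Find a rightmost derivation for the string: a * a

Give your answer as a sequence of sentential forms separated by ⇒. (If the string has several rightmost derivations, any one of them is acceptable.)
Start with E.
Step 1: the rightmost non-terminal is E; apply E → T:  T
Step 2: the rightmost non-terminal is T; apply T → T * F:  T * F
Step 3: the rightmost non-terminal is F; apply F → a:  T * a
Step 4: the rightmost non-terminal is T; apply T → F:  F * a
Step 5: the rightmost non-terminal is F; apply F → a:  a * a

Final answer: E ⇒ T ⇒ T * F ⇒ T * a ⇒ F * a ⇒ a * a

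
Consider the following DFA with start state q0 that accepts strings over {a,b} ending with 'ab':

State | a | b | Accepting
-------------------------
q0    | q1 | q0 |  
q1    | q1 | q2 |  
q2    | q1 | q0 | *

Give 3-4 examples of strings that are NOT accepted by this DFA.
Any strings that end in a non-accepting state work; for example:
"b": q0 → q0; q0 is not accepting → rejected
"abb": q0 → q1 → q2 → q0; q0 is not accepting → rejected
"abba": q0 → q1 → q2 → q0 → q1; q1 is not accepting → rejected
"baaa": q0 → q0 → q1 → q1 → q1; q1 is not accepting → rejected

Final answer: "b", "abb", "abba", "baaa"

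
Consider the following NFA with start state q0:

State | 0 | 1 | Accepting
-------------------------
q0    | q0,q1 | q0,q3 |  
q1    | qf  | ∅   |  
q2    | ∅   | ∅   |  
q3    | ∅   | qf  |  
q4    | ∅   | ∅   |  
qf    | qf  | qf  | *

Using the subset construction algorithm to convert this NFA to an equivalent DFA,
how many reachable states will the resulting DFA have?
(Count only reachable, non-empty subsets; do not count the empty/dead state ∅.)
Start subset: {q0}
{q0}: on 0 → {q0, q1}, on 1 → {q0, q3}
{q0, q1}: on 0 → {q0, q1, qf}, on 1 → {q0, q3}
{q0, q3}: on 0 → {q0, q1}, on 1 → {q0, q3, qf}
{q0, q1, qf}: on 0 → {q0, q1, qf}, on 1 → {q0, q3, qf}
{q0, q3, qf}: on 0 → {q0, q1, qf}, on 1 → {q0, q3, qf}
Reachable non-empty subsets: {q0}, {q0, q1}, {q0, q3}, {q0, q1, qf}, {q0, q3, qf} — 5 in total.

Final answer: 5 states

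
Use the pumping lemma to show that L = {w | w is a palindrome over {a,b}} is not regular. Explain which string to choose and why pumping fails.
Language: L = {w | w is a palindrome over {a,b}} (strings that read the same forwards and backwards)
Step 1: Assume for contradiction that L is regular, with pumping length p.
Step 2: Choose s = a^p b a^p. Then s ∈ L (it reads the same forwards and backwards) and |s| ≥ p.
Step 3: Consider any decomposition s = xyz with |xy| ≤ p and |y| > 0. Since |xy| ≤ p and the first p symbols of s are all a's, y = a^k for some k with 1 ≤ k ≤ p.
Step 4: Pumping up (i = 2): xy²z = a^(p+k) b a^p. Its reverse is a^p b a^(p+k) ≠ a^(p+k) b a^p (the single b is no longer in the middle), so xy²z is not a palindrome and xy²z ∉ L.
This contradicts the pumping lemma, so L is not regular.

Final answer: Choose s = a^p b a^p. Since |xy| ≤ p, y = a^k with k ≥ 1. Then xy²z = a^(p+k) b a^p is not a palindrome, so ∉ L.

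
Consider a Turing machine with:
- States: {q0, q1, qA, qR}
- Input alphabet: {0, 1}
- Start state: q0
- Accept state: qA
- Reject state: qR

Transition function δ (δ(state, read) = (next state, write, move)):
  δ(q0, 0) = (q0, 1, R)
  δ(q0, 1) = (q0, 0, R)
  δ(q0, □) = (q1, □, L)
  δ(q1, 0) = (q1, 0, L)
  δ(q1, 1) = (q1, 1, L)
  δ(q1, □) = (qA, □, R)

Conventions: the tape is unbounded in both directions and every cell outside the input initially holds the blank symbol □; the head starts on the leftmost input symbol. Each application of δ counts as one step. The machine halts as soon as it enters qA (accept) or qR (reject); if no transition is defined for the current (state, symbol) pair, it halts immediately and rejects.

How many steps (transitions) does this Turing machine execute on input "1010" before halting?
Step 0: [q0]1010 (head at position 0)
Step 1: δ(q0, 1) = (q0, 0, R)  ⊢  0[q0]010 (head at position 1)
Step 2: δ(q0, 0) = (q0, 1, R)  ⊢  01[q0]10 (head at position 2)
Step 3: δ(q0, 1) = (q0, 0, R)  ⊢  010[q0]0 (head at position 3)
Step 4: δ(q0, 0) = (q0, 1, R)  ⊢  0101[q0]□ (head at position 4)
Step 5: δ(q0, □) = (q1, □, L)  ⊢  010[q1]1□ (head at position 3)
Step 6: δ(q1, 1) = (q1, 1, L)  ⊢  01[q1]01□ (head at position 2)
Step 7: δ(q1, 0) = (q1, 0, L)  ⊢  0[q1]101□ (head at position 1)
Step 8: δ(q1, 1) = (q1, 1, L)  ⊢  [q1]0101□ (head at position 0)
Step 9: δ(q1, 0) = (q1, 0, L)  ⊢  [q1]□0101□ (head at position -1)
Step 10: δ(q1, □) = (qA, □, R)  ⊢  □[qA]0101□ (head at position 0)
The machine is in qA, so it halts and accepts.
Number of transitions executed: 10.

Final answer: 10 steps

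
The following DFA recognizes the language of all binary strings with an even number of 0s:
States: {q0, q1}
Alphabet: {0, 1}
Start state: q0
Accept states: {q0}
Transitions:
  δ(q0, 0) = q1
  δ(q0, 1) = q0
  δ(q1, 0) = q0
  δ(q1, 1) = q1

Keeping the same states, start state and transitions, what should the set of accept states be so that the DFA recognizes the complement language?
The DFA is complete (every state has a transition on every symbol), so the complement
is recognized by the same DFA with accepting and non-accepting states swapped.
Original accept states: {q0}
Complement accept states = All states - Original accept states
= {q0, q1} - {q0}
= {q1}
Complement language: strings with an ODD number of 0s

Final answer: {q1}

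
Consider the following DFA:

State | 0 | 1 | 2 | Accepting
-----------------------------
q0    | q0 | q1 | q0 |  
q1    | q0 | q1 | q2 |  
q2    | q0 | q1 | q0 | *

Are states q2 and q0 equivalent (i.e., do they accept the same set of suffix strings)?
Try the suffix ε (the empty string).
From q2: q2 — accepting.
From q0: q0 — not accepting.
The two states disagree on this suffix, so they are not equivalent.

Final answer: No. Distinguishing string: ε (the empty string) - accepted from q2 but not from q0.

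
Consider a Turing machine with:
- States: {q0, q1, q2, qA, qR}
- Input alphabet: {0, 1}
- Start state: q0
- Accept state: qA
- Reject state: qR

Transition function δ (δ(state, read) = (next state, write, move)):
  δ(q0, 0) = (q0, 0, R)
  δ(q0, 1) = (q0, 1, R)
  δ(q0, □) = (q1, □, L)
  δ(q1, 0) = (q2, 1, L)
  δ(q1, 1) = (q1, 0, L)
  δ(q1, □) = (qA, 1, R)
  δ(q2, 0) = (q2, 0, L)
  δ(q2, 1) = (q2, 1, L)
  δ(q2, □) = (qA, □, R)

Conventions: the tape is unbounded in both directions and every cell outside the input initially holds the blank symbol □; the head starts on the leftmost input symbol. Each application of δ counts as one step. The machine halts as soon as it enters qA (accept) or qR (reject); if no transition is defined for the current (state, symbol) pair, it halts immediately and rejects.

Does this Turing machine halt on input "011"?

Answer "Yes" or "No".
Step 0: [q0]011 (head at position 0)
Step 1: δ(q0, 0) = (q0, 0, R)  ⊢  0[q0]11 (head at position 1)
Step 2: δ(q0, 1) = (q0, 1, R)  ⊢  01[q0]1 (head at position 2)
Step 3: δ(q0, 1) = (q0, 1, R)  ⊢  011[q0]□ (head at position 3)
Step 4: δ(q0, □) = (q1, □, L)  ⊢  01[q1]1□ (head at position 2)
Step 5: δ(q1, 1) = (q1, 0, L)  ⊢  0[q1]10□ (head at position 1)
Step 6: δ(q1, 1) = (q1, 0, L)  ⊢  [q1]000□ (head at position 0)
Step 7: δ(q1, 0) = (q2, 1, L)  ⊢  [q2]□100□ (head at position -1)
Step 8: δ(q2, □) = (qA, □, R)  ⊢  □[qA]100□ (head at position 0)
The machine is in qA, so it halts and accepts.
It halts after 8 steps.

Final answer: Yes - halts after 8 steps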